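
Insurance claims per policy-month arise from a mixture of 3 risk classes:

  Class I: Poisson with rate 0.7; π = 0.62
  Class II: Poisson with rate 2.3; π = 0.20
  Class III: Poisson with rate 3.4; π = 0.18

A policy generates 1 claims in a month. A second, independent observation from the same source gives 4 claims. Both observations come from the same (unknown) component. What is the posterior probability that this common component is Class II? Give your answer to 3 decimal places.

0.526

By Bayes' theorem, P(k | x) = P(Z=k) f_k(x) / Σ_j P(Z=j) f_j(x).
Since both observations come from the same component, the likelihood for component k is f_k(x₁)·f_k(x₂).
  f_I = [0.34761] × [0.00496792] = 0.0017269
  f_II = [0.230595] × [0.116902] = 0.0269571
  f_III = [0.113469] × [0.185825] = 0.0210854
Weight by the priors:
  P(Z=I)·f_I = 0.62 × 0.0017269 = 0.00107068
  P(Z=II)·f_II = 0.20 × 0.0269571 = 0.00539142
  P(Z=III)·f_III = 0.18 × 0.0210854 = 0.00379536
Marginal: 0.00107068 + 0.00539142 + 0.00379536 = 0.0102575
P(Class II | x) = 0.00539142 / 0.0102575 ≈ 0.526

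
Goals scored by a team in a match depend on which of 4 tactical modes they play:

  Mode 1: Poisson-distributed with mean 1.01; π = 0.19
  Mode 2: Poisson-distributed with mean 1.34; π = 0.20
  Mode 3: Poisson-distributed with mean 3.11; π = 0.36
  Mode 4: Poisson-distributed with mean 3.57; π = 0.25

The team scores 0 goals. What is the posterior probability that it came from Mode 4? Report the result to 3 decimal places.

The responsibility of component k is w_k f_k(x) divided by Σ_j w_j f_j(x).
Poisson probabilities:
  p_1 = e^(−1.01)·1.01^0/0! = 0.364219
  p_2 = e^(−1.34)·1.34^0/0! = 0.261846
  p_3 = e^(−3.11)·3.11^0/0! = 0.044601
  p_4 = e^(−3.57)·3.57^0/0! = 0.0281559
Prior × likelihood for each component:
  w_1·p_1 = 0.19 × 0.364219 = 0.0692016
  w_2·p_2 = 0.20 × 0.261846 = 0.0523691
  w_3·p_3 = 0.36 × 0.044601 = 0.0160563
  w_4·p_4 = 0.25 × 0.0281559 = 0.00703896
Sum: 0.0692016 + 0.0523691 + 0.0160563 + 0.00703896 = 0.144666
P(Mode 4 | 0 goals) = 0.00703896 / 0.144666 ≈ 0.049

0.049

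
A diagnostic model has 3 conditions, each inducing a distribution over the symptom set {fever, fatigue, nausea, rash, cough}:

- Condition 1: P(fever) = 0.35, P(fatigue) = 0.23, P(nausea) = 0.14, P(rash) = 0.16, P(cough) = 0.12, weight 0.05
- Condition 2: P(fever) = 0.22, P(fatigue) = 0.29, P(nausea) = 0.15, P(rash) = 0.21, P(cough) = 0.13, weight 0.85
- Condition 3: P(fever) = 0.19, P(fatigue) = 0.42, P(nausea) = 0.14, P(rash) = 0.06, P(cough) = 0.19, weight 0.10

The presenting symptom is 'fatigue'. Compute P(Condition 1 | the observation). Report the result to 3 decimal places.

The responsibility of component k is π_k f_k(x) divided by Σ_j π_j f_j(x).
Categorical probabilities:
  L_1 = P(fatigue | comp) = 0.23
  L_2 = P(fatigue | comp) = 0.29
  L_3 = P(fatigue | comp) = 0.42
Prior × likelihood for each component:
  π_1·L_1 = 0.05 × 0.23 = 0.0115
  π_2·L_2 = 0.85 × 0.29 = 0.2465
  π_3·L_3 = 0.10 × 0.42 = 0.042
Denominator: 0.0115 + 0.2465 + 0.042 = 0.3
P(Condition 1 | the observation) = 0.0115 / 0.3 ≈ 0.038

0.038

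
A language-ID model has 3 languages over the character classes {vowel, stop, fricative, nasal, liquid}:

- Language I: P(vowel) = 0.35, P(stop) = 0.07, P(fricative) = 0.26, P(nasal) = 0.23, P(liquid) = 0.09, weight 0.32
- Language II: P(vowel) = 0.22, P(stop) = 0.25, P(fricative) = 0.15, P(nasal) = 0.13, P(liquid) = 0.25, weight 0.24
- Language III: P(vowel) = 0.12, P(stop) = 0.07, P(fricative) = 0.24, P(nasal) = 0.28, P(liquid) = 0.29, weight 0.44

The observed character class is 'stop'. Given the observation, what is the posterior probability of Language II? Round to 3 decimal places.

0.530

Posterior ∝ prior × likelihood, so P(k | x) ∝ P(Z=k) f_k(x); normalise over all components.
Component likelihoods at x = 'stop':
  p_I = P(stop | comp) = 0.07
  p_II = P(stop | comp) = 0.25
  p_III = P(stop | comp) = 0.07
Weight by the priors:
  P(Z=I)·p_I = 0.32 × 0.07 = 0.0224
  P(Z=II)·p_II = 0.24 × 0.25 = 0.06
  P(Z=III)·p_III = 0.44 × 0.07 = 0.0308
Sum: 0.0224 + 0.06 + 0.0308 = 0.1132
P(Language II | the observation) ≈ 0.530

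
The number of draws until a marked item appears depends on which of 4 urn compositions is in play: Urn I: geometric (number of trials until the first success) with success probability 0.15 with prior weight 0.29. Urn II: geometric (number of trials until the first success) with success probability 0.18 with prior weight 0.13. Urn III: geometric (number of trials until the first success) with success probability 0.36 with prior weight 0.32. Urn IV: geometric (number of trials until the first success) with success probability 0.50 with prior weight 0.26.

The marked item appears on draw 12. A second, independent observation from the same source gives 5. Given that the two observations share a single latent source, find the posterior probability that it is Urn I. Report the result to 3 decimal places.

0.680

Apply Bayes' rule: the posterior for each component is proportional to its prior times its likelihood at x.
Since both observations come from the same component, the likelihood for component k is f_k(x₁)·f_k(x₂).
  L_I = [0.0251015] × [0.0783009] = 0.00196547
  L_II = [0.0202873] × [0.0813819] = 0.00165102
  L_III = [0.00265633] × [0.060398] = 0.000160437
  L_IV = [0.000244141] × [0.03125] = 7.62939e-06
Multiply by the mixture weights:
  π_I·L_I = 0.29 × 0.00196547 = 0.000569986
  π_II·L_II = 0.13 × 0.00165102 = 0.000214633
  π_III·L_III = 0.32 × 0.000160437 = 5.13398e-05
  π_IV·L_IV = 0.26 × 7.62939e-06 = 1.98364e-06
Sum: 0.000569986 + 0.000214633 + 5.13398e-05 + 1.98364e-06 = 0.000837943
So the posterior for Urn I is 0.000569986 / 0.000837943 ≈ 0.680.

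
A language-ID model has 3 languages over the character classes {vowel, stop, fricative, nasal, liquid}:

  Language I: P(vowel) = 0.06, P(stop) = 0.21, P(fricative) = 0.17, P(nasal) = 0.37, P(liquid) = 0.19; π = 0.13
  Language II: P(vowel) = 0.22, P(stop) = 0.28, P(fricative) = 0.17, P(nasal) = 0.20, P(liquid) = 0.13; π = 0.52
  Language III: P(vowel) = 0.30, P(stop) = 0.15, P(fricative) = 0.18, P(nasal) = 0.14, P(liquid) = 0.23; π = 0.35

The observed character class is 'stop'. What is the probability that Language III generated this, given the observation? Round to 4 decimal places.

0.2329

P(component k | x) = π_k·f_k(x) / marginal(x), where marginal(x) = Σ_j π_j·f_j(x).
Categorical probabilities:
  p_I = P(stop | comp) = 0.21
  p_II = P(stop | comp) = 0.28
  p_III = P(stop | comp) = 0.15
Unnormalised posteriors:
  π_I·p_I = 0.13 × 0.21 = 0.0273
  π_II·p_II = 0.52 × 0.28 = 0.1456
  π_III·p_III = 0.35 × 0.15 = 0.0525
Denominator: 0.0273 + 0.1456 + 0.0525 = 0.2254
P(Language III | data) ≈ 0.2329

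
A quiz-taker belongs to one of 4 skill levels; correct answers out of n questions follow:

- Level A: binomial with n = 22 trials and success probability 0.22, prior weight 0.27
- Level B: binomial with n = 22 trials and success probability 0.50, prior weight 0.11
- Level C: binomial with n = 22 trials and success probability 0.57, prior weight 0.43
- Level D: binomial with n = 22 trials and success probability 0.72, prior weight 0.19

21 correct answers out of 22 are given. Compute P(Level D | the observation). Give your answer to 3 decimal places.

Apply Bayes' rule: the posterior for each component is proportional to its prior times its likelihood at x.
Component likelihoods at x = 21 correct answers out of 22:
  L_A = 2.66314e-13
  L_B = 5.24521e-06
  L_C = 7.06746e-05
  L_D = 0.00621675
Multiply by the mixture weights:
  P(Z=A)·L_A = 0.27 × 2.66314e-13 = 7.19047e-14
  P(Z=B)·L_B = 0.11 × 5.24521e-06 = 5.76973e-07
  P(Z=C)·L_C = 0.43 × 7.06746e-05 = 3.03901e-05
  P(Z=D)·L_D = 0.19 × 0.00621675 = 0.00118118
Evidence: 7.19047e-14 + 5.76973e-07 + 3.03901e-05 + 0.00118118 = 0.00121215
P(Level D | data) = 0.00118118 / 0.00121215 ≈ 0.974

0.974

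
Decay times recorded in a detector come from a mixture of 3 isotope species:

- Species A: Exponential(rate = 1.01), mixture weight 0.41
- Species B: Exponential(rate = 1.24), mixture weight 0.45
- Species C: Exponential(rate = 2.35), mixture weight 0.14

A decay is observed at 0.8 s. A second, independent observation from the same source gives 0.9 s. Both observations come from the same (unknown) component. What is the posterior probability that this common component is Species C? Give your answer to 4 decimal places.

Posterior ∝ prior × likelihood, so P(k | x) ∝ π_k f_k(x); normalise over all components.
Since both observations come from the same component, the likelihood for component k is f_k(x₁)·f_k(x₂).
  L_A = [0.450206] × [0.406956] = 0.183214
  L_B = [0.459835] × [0.406209] = 0.186789
  L_C = [0.358587] × [0.283488] = 0.101655
Multiply by the mixture weights:
  π_A·L_A = 0.41 × 0.183214 = 0.0751178
  π_B·L_B = 0.45 × 0.186789 = 0.0840549
  π_C·L_C = 0.14 × 0.101655 = 0.0142317
Sum: 0.0751178 + 0.0840549 + 0.0142317 = 0.173404
Responsibility of Species C: 0.0142317 / 0.173404 ≈ 0.0821

0.0821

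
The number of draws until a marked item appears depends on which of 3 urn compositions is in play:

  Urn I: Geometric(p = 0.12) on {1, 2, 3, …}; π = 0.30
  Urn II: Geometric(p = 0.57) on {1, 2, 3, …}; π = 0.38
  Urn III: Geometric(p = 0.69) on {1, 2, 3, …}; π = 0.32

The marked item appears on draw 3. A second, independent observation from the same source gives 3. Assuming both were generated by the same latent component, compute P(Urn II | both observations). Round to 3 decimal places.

0.514

P(component k | x) = w_k·f_k(x) / marginal(x), where marginal(x) = Σ_j w_j·f_j(x).
Since both observations come from the same component, the likelihood for component k is f_k(x₁)·f_k(x₂).
  p_I = [0.12·(1−0.12)^2 = 0.12·0.7744 = 0.092928] × [0.092928] = 0.00863561
  p_II = [0.57·(1−0.57)^2 = 0.57·0.1849 = 0.105393] × [0.105393] = 0.0111077
  p_III = [0.69·(1−0.69)^2 = 0.69·0.0961 = 0.066309] × [0.066309] = 0.00439688
Multiply by the mixture weights:
  w_I·p_I = 0.30 × 0.00863561 = 0.00259068
  w_II·p_II = 0.38 × 0.0111077 = 0.00422092
  w_III·p_III = 0.32 × 0.00439688 = 0.001407
Evidence: 0.00259068 + 0.00422092 + 0.001407 = 0.00821861
P(Urn II | x) = 0.00422092 / 0.00821861 ≈ 0.514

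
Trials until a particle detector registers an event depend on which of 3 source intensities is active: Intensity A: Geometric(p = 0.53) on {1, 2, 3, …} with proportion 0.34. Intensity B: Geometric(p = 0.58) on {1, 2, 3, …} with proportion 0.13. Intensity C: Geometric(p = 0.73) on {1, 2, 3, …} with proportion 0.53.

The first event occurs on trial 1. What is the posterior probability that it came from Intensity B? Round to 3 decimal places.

0.117

Apply Bayes' rule: the posterior for each component is proportional to its prior times its likelihood at x.
Component likelihoods at x = 1:
  L_A = 0.53
  L_B = 0.58
  L_C = 0.73
Multiply by the mixture weights:
  π_A·L_A = 0.34 × 0.53 = 0.1802
  π_B·L_B = 0.13 × 0.58 = 0.0754
  π_C·L_C = 0.53 × 0.73 = 0.3869
Evidence: 0.1802 + 0.0754 + 0.3869 = 0.6425
Responsibility of Intensity B: 0.0754 / 0.6425 ≈ 0.117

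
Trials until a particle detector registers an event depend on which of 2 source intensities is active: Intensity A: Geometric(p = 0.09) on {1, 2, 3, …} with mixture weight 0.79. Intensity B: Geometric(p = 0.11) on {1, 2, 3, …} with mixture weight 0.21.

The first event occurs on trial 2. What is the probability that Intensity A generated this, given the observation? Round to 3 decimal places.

0.759

By Bayes' theorem, P(k | x) = π_k f_k(x) / Σ_j π_j f_j(x).
Geometric probabilities:
  p_A = 0.09·(1−0.09)^1 = 0.09·0.91 = 0.0819
  p_B = 0.11·(1−0.11)^1 = 0.11·0.89 = 0.0979
Weight by the priors:
  π_A·p_A = 0.79 × 0.0819 = 0.064701
  π_B·p_B = 0.21 × 0.0979 = 0.020559
Denominator: 0.064701 + 0.020559 = 0.08526
So the posterior for Intensity A is 0.064701 / 0.08526 ≈ 0.759.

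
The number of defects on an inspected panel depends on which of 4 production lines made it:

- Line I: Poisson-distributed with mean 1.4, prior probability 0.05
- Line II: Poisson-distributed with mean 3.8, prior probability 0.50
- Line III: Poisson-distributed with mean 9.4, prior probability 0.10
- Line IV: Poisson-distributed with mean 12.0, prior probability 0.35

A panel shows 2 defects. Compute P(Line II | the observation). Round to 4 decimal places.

0.8650

The responsibility of component k is π_k f_k(x) divided by Σ_j π_j f_j(x).
Component likelihoods at x = 2 defects:
  f_I = 0.241665
  f_II = 0.161517
  f_III = 0.00365475
  f_IV = 0.000442383
Prior × likelihood for each component:
  π_I·f_I = 0.05 × 0.241665 = 0.0120833
  π_II·f_II = 0.50 × 0.161517 = 0.0807585
  π_III·f_III = 0.10 × 0.00365475 = 0.000365475
  π_IV·f_IV = 0.35 × 0.000442383 = 0.000154834
Denominator: 0.0120833 + 0.0807585 + 0.000365475 + 0.000154834 = 0.093362
P(Line II | the observation) ≈ 0.8650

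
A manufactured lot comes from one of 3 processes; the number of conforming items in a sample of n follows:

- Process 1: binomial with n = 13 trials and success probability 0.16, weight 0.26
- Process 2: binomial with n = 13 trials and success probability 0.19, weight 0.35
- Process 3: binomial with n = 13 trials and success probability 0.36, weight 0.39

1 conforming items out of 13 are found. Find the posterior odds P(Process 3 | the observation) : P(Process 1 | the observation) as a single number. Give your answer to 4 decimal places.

Only the two components matter; the odds are (P(Z=i) f_i(x)) / (P(Z=j) f_j(x)).
Binomial probabilities:
  p_1 = 0.256693
  p_2 = 0.197023
  p_3 = 0.0221007
0.00861926 / 0.0667403 ≈ 0.1291

0.1291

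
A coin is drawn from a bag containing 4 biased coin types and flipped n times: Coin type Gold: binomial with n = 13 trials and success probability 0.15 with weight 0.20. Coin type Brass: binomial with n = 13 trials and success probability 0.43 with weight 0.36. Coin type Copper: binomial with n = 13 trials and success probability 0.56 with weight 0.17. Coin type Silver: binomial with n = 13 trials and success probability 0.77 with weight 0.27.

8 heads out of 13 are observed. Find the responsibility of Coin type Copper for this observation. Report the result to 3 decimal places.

0.367

The responsibility of component k is π_k f_k(x) divided by Σ_j π_j f_j(x).
Component likelihoods at x = 8 heads out of 13:
  p_Gold = 0.000146354
  p_Brass = 0.0905108
  p_Copper = 0.20528
  p_Silver = 0.102363
Unnormalised posteriors:
  π_Gold·p_Gold = 0.20 × 0.000146354 = 2.92707e-05
  π_Brass·p_Brass = 0.36 × 0.0905108 = 0.0325839
  π_Copper·p_Copper = 0.17 × 0.20528 = 0.0348976
  π_Silver·p_Silver = 0.27 × 0.102363 = 0.027638
Sum: 2.92707e-05 + 0.0325839 + 0.0348976 + 0.027638 = 0.0951488
Responsibility of Coin type Copper: 0.0348976 / 0.0951488 ≈ 0.367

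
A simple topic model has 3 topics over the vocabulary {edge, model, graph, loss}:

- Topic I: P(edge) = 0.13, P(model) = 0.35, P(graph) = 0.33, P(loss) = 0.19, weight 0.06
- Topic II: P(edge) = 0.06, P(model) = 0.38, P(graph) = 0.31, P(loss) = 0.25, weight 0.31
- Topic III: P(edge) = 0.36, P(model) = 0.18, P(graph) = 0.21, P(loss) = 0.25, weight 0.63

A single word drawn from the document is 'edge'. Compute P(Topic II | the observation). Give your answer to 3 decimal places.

0.073

Posterior ∝ prior × likelihood, so P(k | x) ∝ P(Z=k) f_k(x); normalise over all components.
Evaluate each component's likelihood at the observed value:
  f_I = 0.13
  f_II = 0.06
  f_III = 0.36
Weight by the priors:
  P(Z=I)·f_I = 0.06 × 0.13 = 0.0078
  P(Z=II)·f_II = 0.31 × 0.06 = 0.0186
  P(Z=III)·f_III = 0.63 × 0.36 = 0.2268
Denominator: 0.0078 + 0.0186 + 0.2268 = 0.2532
So the posterior for Topic II is 0.0186 / 0.2532 ≈ 0.073.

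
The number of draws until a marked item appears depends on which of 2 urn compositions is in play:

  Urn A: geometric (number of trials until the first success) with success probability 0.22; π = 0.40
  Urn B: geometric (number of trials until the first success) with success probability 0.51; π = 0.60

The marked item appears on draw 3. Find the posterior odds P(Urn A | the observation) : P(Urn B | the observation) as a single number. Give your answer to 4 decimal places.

0.7287

The posterior odds equal the prior odds times the likelihood ratio: (w_i/w_j)·(f_i(x)/f_j(x)).
Evaluate each component's likelihood at the observed value:
  f_A = 0.22·(1−0.22)^2 = 0.22·0.6084 = 0.133848
  f_B = 0.51·(1−0.51)^2 = 0.51·0.2401 = 0.122451
0.0535392 / 0.0734706 ≈ 0.7287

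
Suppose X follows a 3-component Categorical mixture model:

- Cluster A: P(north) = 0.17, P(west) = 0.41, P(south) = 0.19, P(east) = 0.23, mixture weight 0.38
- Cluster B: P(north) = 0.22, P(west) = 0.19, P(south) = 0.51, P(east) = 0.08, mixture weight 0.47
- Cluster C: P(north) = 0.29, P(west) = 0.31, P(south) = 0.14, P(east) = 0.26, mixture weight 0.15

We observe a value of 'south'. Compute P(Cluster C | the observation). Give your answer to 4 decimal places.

Posterior ∝ prior × likelihood, so P(k | x) ∝ π_k f_k(x); normalise over all components.
Component likelihoods at x = 'south':
  p_A = 0.19
  p_B = 0.51
  p_C = 0.14
Weight by the priors:
  π_A·p_A = 0.38 × 0.19 = 0.0722
  π_B·p_B = 0.47 × 0.51 = 0.2397
  π_C·p_C = 0.15 × 0.14 = 0.021
Evidence: 0.0722 + 0.2397 + 0.021 = 0.3329
Responsibility of Cluster C: 0.021 / 0.3329 ≈ 0.0631

0.0631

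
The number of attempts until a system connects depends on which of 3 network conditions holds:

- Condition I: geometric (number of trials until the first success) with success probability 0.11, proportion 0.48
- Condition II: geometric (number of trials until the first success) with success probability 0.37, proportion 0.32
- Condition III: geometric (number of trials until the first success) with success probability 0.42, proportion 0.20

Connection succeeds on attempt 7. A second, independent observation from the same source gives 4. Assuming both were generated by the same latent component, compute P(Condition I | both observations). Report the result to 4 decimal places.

0.6824

Posterior ∝ prior × likelihood, so P(k | x) ∝ π_k f_k(x); normalise over all components.
Since both observations come from the same component, the likelihood for component k is f_k(x₁)·f_k(x₂).
  L_I = [0.11·(1−0.11)^6 = 0.11·0.496981 = 0.0546679] × [0.0775466] = 0.00423931
  L_II = [0.37·(1−0.37)^6 = 0.37·0.0625235 = 0.0231337] × [0.0925174] = 0.00214027
  L_III = [0.42·(1−0.42)^6 = 0.42·0.0380687 = 0.0159889] × [0.081947] = 0.00131024
Prior × likelihood for each component:
  π_I·L_I = 0.48 × 0.00423931 = 0.00203487
  π_II·L_II = 0.32 × 0.00214027 = 0.000684886
  π_III·L_III = 0.20 × 0.00131024 = 0.000262048
Sum: 0.00203487 + 0.000684886 + 0.000262048 = 0.0029818
P(Condition I | data) = 0.00203487 / 0.0029818 ≈ 0.6824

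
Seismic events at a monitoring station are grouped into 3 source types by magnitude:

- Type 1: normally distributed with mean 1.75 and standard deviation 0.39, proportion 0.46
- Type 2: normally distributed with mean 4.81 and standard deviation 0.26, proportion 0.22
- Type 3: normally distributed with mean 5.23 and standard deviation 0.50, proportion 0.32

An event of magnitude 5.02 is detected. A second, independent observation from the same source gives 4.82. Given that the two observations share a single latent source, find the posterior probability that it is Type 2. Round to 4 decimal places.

P(component k | x) = w_k·f_k(x) / marginal(x), where marginal(x) = Σ_j w_j·f_j(x).
Since both observations come from the same component, the likelihood for component k is f_k(x₁)·f_k(x₂).
  p_1 = [5.54637e-16] × [3.5833e-14] = 1.98743e-29
  p_2 = [1.10733] × [1.53326] = 1.69782
  p_3 = [0.730525] × [0.570073] = 0.416453
Weight by the priors:
  w_1·p_1 = 0.46 × 1.98743e-29 = 9.14218e-30
  w_2·p_2 = 0.22 × 1.69782 = 0.373521
  w_3·p_3 = 0.32 × 0.416453 = 0.133265
Marginal: 9.14218e-30 + 0.373521 + 0.133265 = 0.506786
Responsibility of Type 2: 0.373521 / 0.506786 ≈ 0.7370

0.7370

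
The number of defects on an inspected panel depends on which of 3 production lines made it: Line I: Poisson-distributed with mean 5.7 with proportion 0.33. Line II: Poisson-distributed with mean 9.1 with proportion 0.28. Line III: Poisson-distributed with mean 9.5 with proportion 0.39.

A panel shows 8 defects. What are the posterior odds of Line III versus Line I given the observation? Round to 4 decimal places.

Only the two components matter; the odds are (π_i f_i(x)) / (π_j f_j(x)).
Component likelihoods at x = 8 defects:
  f_I = e^(−5.7)·5.7^8/8! = 0.0924698
  f_II = e^(−9.1)·9.1^8/8! = 0.130236
  f_III = e^(−9.5)·9.5^8/8! = 0.12316
Posterior odds = (π_III·f_III) / (π_I·f_I) = (0.39·0.12316) / (0.33·0.0924698) = 0.0480325 / 0.030515 ≈ 1.5741

1.5741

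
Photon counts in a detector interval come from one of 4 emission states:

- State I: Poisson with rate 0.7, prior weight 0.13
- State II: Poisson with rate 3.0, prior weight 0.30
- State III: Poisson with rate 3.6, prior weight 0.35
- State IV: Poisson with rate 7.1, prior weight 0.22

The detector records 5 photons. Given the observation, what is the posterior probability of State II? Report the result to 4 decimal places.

Posterior ∝ prior × likelihood, so P(k | x) ∝ π_k f_k(x); normalise over all components.
Evaluate each component's likelihood at the observed value:
  f_I = 0.000695509
  f_II = 0.100819
  f_III = 0.13768
  f_IV = 0.124057
Unnormalised posteriors:
  π_I·f_I = 0.13 × 0.000695509 = 9.04162e-05
  π_II·f_II = 0.30 × 0.100819 = 0.0302456
  π_III·f_III = 0.35 × 0.13768 = 0.048188
  π_IV·f_IV = 0.22 × 0.124057 = 0.0272924
Denominator: 9.04162e-05 + 0.0302456 + 0.048188 + 0.0272924 = 0.105817
P(State II | the observation) = 0.0302456 / 0.105817 ≈ 0.2858

0.2858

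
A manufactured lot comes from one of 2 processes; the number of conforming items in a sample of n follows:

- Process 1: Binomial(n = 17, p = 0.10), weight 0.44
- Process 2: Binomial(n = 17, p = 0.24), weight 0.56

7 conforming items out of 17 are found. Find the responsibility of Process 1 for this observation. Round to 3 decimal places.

Apply Bayes' rule: the posterior for each component is proportional to its prior times its likelihood at x.
Binomial probabilities:
  L_1 = C(17,7)·0.10^7·0.90^10 = 19448·1e-07·0.348678 = 0.00067811
  L_2 = C(17,7)·0.24^7·0.76^10 = 19448·4.58647e-05·0.0642889 = 0.0573442
Weight by the priors:
  P(Z=1)·L_1 = 0.44 × 0.00067811 = 0.000298368
  P(Z=2)·L_2 = 0.56 × 0.0573442 = 0.0321128
Marginal: 0.000298368 + 0.0321128 = 0.0324111
So the posterior for Process 1 is 0.000298368 / 0.0324111 ≈ 0.009.

0.009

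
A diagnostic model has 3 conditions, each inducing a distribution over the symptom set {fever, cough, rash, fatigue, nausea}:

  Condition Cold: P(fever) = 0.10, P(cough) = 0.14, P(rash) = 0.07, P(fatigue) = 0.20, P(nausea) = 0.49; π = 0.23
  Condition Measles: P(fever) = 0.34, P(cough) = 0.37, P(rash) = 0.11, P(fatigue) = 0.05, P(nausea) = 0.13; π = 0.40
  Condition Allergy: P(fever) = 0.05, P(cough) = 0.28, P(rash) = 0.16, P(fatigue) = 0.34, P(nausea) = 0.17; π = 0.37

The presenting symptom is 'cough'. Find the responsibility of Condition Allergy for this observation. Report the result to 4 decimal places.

The responsibility of component k is P(Z=k) f_k(x) divided by Σ_j P(Z=j) f_j(x).
Categorical probabilities:
  L_Cold = P(cough | comp) = 0.14
  L_Measles = P(cough | comp) = 0.37
  L_Allergy = P(cough | comp) = 0.28
Unnormalised posteriors:
  P(Z=Cold)·L_Cold = 0.23 × 0.14 = 0.0322
  P(Z=Measles)·L_Measles = 0.40 × 0.37 = 0.148
  P(Z=Allergy)·L_Allergy = 0.37 × 0.28 = 0.1036
Normaliser: 0.0322 + 0.148 + 0.1036 = 0.2838
P(Condition Allergy | 'cough') ≈ 0.3650

0.3650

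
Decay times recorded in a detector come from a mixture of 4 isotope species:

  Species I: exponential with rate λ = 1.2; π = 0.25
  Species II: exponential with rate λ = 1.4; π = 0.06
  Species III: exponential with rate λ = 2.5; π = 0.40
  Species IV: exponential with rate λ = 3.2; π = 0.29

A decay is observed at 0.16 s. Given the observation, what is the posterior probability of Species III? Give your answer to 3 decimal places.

Posterior ∝ prior × likelihood, so P(k | x) ∝ π_k f_k(x); normalise over all components.
Exponential densities:
  f_I = 1.2·e^(−1.2·0.16) = 1.2·e^(−0.1920) = 0.990368
  f_II = 1.4·e^(−1.4·0.16) = 1.4·e^(−0.2240) = 1.11904
  f_III = 2.5·e^(−2.5·0.16) = 2.5·e^(−0.4000) = 1.6758
  f_IV = 3.2·e^(−3.2·0.16) = 3.2·e^(−0.5120) = 1.91775
Multiply by the mixture weights:
  π_I·f_I = 0.25 × 0.990368 = 0.247592
  π_II·f_II = 0.06 × 1.11904 = 0.0671425
  π_III·f_III = 0.40 × 1.6758 = 0.67032
  π_IV·f_IV = 0.29 × 1.91775 = 0.556146
Evidence: 0.247592 + 0.0671425 + 0.67032 + 0.556146 = 1.5412
P(Species III | 0.16 s) = 0.67032 / 1.5412 ≈ 0.435

0.435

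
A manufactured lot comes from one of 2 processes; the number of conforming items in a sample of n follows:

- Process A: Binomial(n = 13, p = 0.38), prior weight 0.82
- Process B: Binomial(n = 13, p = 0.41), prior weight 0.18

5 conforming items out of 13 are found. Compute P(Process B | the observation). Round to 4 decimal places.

0.1775

Apply Bayes' rule: the posterior for each component is proportional to its prior times its likelihood at x.
Evaluate each component's likelihood at the observed value:
  p_A = 0.222654
  p_B = 0.218934
Weight by the priors:
  w_A·p_A = 0.82 × 0.222654 = 0.182576
  w_B·p_B = 0.18 × 0.218934 = 0.0394082
Denominator: 0.182576 + 0.0394082 = 0.221984
Responsibility of Process B: 0.0394082 / 0.221984 ≈ 0.1775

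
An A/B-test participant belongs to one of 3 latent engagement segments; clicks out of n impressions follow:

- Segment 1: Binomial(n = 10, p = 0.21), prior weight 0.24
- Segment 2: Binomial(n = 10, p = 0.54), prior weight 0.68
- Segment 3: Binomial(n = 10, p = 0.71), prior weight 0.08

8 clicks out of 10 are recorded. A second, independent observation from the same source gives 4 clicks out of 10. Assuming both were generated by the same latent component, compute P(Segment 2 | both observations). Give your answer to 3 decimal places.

Apply Bayes' rule: the posterior for each component is proportional to its prior times its likelihood at x.
Since both observations come from the same component, the likelihood for component k is f_k(x₁)·f_k(x₂).
  L_1 = [C(10,8)·0.21^8·0.79^2 = 45·3.78229e-06·0.6241 = 0.000106224] × [0.0992794] = 1.05458e-05
  L_2 = [C(10,8)·0.54^8·0.46^2 = 45·0.0072302·0.2116 = 0.0688459] × [0.169177] = 0.0116471
  L_3 = [C(10,8)·0.71^8·0.29^2 = 45·0.0645754·0.0841 = 0.244385] × [0.0317425] = 0.0077574
Prior × likelihood for each component:
  π_1·L_1 = 0.24 × 1.05458e-05 = 2.531e-06
  π_2·L_2 = 0.68 × 0.0116471 = 0.00792006
  π_3·L_3 = 0.08 × 0.0077574 = 0.000620592
Evidence: 2.531e-06 + 0.00792006 + 0.000620592 = 0.00854318
Responsibility of Segment 2: 0.00792006 / 0.00854318 ≈ 0.927

0.927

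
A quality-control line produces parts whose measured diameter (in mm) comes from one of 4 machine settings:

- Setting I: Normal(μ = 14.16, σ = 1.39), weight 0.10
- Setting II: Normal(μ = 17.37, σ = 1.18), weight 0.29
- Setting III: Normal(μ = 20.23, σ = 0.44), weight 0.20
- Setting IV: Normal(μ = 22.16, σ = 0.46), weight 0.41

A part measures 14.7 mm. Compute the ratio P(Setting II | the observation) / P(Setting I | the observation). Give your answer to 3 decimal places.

Posterior odds = (w_i f_i(x)) / (w_j f_j(x)); the normalising sum cancels.
Component likelihoods at x = 14.7 mm:
  L_I = 0.266148
  L_II = 0.0261375
  L_III = 4.53998e-35
  L_IV = 6.72368e-58
Odds = (0.29/0.10) × (0.0261375/0.266148) = 2.9 × 0.0982067 ≈ 0.285

0.285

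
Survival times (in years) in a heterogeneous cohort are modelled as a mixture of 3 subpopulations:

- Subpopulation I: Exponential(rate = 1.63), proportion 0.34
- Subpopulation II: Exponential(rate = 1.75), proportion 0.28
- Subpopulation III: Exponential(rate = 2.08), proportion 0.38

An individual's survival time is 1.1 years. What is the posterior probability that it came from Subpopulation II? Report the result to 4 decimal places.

0.2930

Apply Bayes' rule: the posterior for each component is proportional to its prior times its likelihood at x.
Component likelihoods at x = 1.1 years:
  p_I = 1.63·e^(−1.63·1.1) = 1.63·e^(−1.7930) = 0.27133
  p_II = 1.75·e^(−1.75·1.1) = 1.75·e^(−1.9250) = 0.255283
  p_III = 2.08·e^(−2.08·1.1) = 2.08·e^(−2.2880) = 0.211056
Prior × likelihood for each component:
  P(Z=I)·p_I = 0.34 × 0.27133 = 0.0922522
  P(Z=II)·p_II = 0.28 × 0.255283 = 0.0714791
  P(Z=III)·p_III = 0.38 × 0.211056 = 0.0802013
Sum: 0.0922522 + 0.0714791 + 0.0802013 = 0.243933
Responsibility of Subpopulation II: 0.0714791 / 0.243933 ≈ 0.2930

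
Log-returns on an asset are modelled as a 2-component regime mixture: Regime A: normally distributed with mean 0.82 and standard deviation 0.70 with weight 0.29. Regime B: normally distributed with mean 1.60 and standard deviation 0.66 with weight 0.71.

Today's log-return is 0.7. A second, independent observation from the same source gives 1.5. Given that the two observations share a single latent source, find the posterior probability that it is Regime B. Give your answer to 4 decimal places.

0.6361

Apply Bayes' rule: the posterior for each component is proportional to its prior times its likelihood at x.
Since both observations come from the same component, the likelihood for component k is f_k(x₁)·f_k(x₂).
  L_A = [(1/(0.70·√(2π)))·exp(−(0.7−0.82)²/(2·0.70²)) = 0.569918·exp(-0.01469) = 0.561604] × [0.355546] = 0.199676
  L_B = [(1/(0.66·√(2π)))·exp(−(0.7−1.60)²/(2·0.66²)) = 0.604458·exp(-0.92975) = 0.23855] × [0.597559] = 0.142548
Weight by the priors:
  w_A·L_A = 0.29 × 0.199676 = 0.0579061
  w_B·L_B = 0.71 × 0.142548 = 0.101209
Denominator: 0.0579061 + 0.101209 = 0.159115
P(Regime B | x₁,x₂) ≈ 0.6361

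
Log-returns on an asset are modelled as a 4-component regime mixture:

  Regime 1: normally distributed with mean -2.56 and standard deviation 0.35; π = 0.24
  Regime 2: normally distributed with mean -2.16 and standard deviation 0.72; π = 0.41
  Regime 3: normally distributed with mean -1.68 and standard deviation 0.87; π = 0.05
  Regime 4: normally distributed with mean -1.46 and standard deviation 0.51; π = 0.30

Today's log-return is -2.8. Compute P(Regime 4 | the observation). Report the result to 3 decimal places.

0.019

Posterior ∝ prior × likelihood, so P(k | x) ∝ π_k f_k(x); normalise over all components.
Component likelihoods at x = -2.8:
  L_1 = 0.901028
  L_2 = 0.373254
  L_3 = 0.200224
  L_4 = 0.0247893
Multiply by the mixture weights:
  π_1·L_1 = 0.24 × 0.901028 = 0.216247
  π_2·L_2 = 0.41 × 0.373254 = 0.153034
  π_3·L_3 = 0.05 × 0.200224 = 0.0100112
  π_4·L_4 = 0.30 × 0.0247893 = 0.00743679
Denominator: 0.216247 + 0.153034 + 0.0100112 + 0.00743679 = 0.386729
P(Regime 4 | -2.8) = 0.00743679 / 0.386729 ≈ 0.019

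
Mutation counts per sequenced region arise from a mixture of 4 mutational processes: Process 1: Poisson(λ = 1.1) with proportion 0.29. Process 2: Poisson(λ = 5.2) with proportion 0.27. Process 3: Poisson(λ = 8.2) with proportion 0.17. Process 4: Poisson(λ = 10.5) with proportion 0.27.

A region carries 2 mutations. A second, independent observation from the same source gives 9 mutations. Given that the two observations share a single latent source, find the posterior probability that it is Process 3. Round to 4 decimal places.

0.1813

By Bayes' theorem, P(k | x) = π_k f_k(x) / Σ_j π_j f_j(x).
Since both observations come from the same component, the likelihood for component k is f_k(x₁)·f_k(x₂).
  f_1 = [0.201387] × [2.16295e-06] = 4.35591e-07
  f_2 = [0.074584] × [0.0422606] = 0.00315196
  f_3 = [0.00923385] × [0.126866] = 0.00117147
  f_4 = [0.00151795] × [0.11772] = 0.000178692
Multiply by the mixture weights:
  π_1·f_1 = 0.29 × 4.35591e-07 = 1.26321e-07
  π_2·f_2 = 0.27 × 0.00315196 = 0.00085103
  π_3·f_3 = 0.17 × 0.00117147 = 0.000199149
  π_4·f_4 = 0.27 × 0.000178692 = 4.82468e-05
Sum: 1.26321e-07 + 0.00085103 + 0.000199149 + 4.82468e-05 = 0.00109855
P(Process 3 | x) = 0.000199149 / 0.00109855 ≈ 0.1813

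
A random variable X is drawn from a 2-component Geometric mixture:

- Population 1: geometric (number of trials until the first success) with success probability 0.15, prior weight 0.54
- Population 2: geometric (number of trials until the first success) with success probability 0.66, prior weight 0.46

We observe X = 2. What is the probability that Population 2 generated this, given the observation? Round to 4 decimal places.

The responsibility of component k is π_k f_k(x) divided by Σ_j π_j f_j(x).
Evaluate each component's likelihood at the observed value:
  L_1 = 0.1275
  L_2 = 0.2244
Prior × likelihood for each component:
  π_1·L_1 = 0.54 × 0.1275 = 0.06885
  π_2·L_2 = 0.46 × 0.2244 = 0.103224
Denominator: 0.06885 + 0.103224 = 0.172074
P(Population 2 | x) = 0.103224 / 0.172074 ≈ 0.5999

0.5999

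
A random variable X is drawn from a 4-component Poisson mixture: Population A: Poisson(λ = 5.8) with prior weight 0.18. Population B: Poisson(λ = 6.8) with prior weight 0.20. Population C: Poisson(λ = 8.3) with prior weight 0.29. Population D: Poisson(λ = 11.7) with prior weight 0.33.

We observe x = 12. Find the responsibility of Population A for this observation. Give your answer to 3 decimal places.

By Bayes' theorem, P(k | x) = w_k f_k(x) / Σ_j w_j f_j(x).
Poisson probabilities:
  L_A = 0.0091599
  L_B = 0.0227283
  L_C = 0.0554569
  L_D = 0.113933
Multiply by the mixture weights:
  w_A·L_A = 0.18 × 0.0091599 = 0.00164878
  w_B·L_B = 0.20 × 0.0227283 = 0.00454567
  w_C·L_C = 0.29 × 0.0554569 = 0.0160825
  w_D·L_D = 0.33 × 0.113933 = 0.0375978
Marginal: 0.00164878 + 0.00454567 + 0.0160825 + 0.0375978 = 0.0598747
Responsibility of Population A: 0.00164878 / 0.0598747 ≈ 0.028

0.028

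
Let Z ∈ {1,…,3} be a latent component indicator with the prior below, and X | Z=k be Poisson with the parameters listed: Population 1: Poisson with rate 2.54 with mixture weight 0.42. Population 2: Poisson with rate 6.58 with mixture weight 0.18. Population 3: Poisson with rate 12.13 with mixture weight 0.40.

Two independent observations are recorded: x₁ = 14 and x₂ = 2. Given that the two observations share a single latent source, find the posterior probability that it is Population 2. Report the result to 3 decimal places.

0.625

By Bayes' theorem, P(k | x) = π_k f_k(x) / Σ_j π_j f_j(x).
Since both observations come from the same component, the likelihood for component k is f_k(x₁)·f_k(x₂).
  p_1 = [4.20877e-07] × [0.254407] = 1.07074e-07
  p_2 = [0.00454042] × [0.0300444] = 0.000136415
  p_3 = [0.0923955] × [0.000396917] = 3.66733e-05
Weight by the priors:
  π_1·p_1 = 0.42 × 1.07074e-07 = 4.49712e-08
  π_2·p_2 = 0.18 × 0.000136415 = 2.45546e-05
  π_3·p_3 = 0.40 × 3.66733e-05 = 1.46693e-05
Sum: 4.49712e-08 + 2.45546e-05 + 1.46693e-05 = 3.92689e-05
P(Population 2 | x₁,x₂) ≈ 0.625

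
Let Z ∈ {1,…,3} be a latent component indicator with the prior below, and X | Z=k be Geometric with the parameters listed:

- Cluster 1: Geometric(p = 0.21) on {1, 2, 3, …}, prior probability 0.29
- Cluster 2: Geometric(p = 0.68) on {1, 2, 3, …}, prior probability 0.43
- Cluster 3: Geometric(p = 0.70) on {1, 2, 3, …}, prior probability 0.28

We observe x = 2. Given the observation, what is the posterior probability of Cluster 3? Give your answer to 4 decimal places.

0.2933

P(component k | x) = P(Z=k)·f_k(x) / marginal(x), where marginal(x) = Σ_j P(Z=j)·f_j(x).
Geometric probabilities:
  L_1 = 0.1659
  L_2 = 0.2176
  L_3 = 0.21
Unnormalised posteriors:
  P(Z=1)·L_1 = 0.29 × 0.1659 = 0.048111
  P(Z=2)·L_2 = 0.43 × 0.2176 = 0.093568
  P(Z=3)·L_3 = 0.28 × 0.21 = 0.0588
Normaliser: 0.048111 + 0.093568 + 0.0588 = 0.200479
P(Cluster 3 | x) ≈ 0.2933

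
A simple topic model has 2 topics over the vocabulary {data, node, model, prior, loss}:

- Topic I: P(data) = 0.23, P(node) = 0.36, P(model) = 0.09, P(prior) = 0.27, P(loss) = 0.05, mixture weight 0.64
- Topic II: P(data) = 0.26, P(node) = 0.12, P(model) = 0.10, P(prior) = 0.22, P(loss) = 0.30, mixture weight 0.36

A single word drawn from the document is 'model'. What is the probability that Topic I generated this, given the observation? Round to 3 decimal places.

P(component k | x) = w_k·f_k(x) / marginal(x), where marginal(x) = Σ_j w_j·f_j(x).
Categorical probabilities:
  f_I = 0.09
  f_II = 0.1
Multiply by the mixture weights:
  w_I·f_I = 0.64 × 0.09 = 0.0576
  w_II·f_II = 0.36 × 0.1 = 0.036
Denominator: 0.0576 + 0.036 = 0.0936
P(Topic I | x) = 0.0576 / 0.0936 ≈ 0.615

0.615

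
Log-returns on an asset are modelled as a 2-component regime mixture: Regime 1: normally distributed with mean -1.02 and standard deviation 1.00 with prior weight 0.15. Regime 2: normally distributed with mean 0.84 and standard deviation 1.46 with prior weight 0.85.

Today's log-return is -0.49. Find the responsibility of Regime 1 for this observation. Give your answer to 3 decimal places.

Apply Bayes' rule: the posterior for each component is proportional to its prior times its likelihood at x.
Component likelihoods at x = -0.49:
  L_1 = (1/(1.00·√(2π)))·exp(−(-0.49−-1.02)²/(2·1.00²)) = 0.398942·exp(-0.14045) = 0.346668
  L_2 = (1/(1.46·√(2π)))·exp(−(-0.49−0.84)²/(2·1.46²)) = 0.273248·exp(-0.41492) = 0.180451
Multiply by the mixture weights:
  P(Z=1)·L_1 = 0.15 × 0.346668 = 0.0520002
  P(Z=2)·L_2 = 0.85 × 0.180451 = 0.153383
Normaliser: 0.0520002 + 0.153383 = 0.205383
So the posterior for Regime 1 is 0.0520002 / 0.205383 ≈ 0.253.

0.253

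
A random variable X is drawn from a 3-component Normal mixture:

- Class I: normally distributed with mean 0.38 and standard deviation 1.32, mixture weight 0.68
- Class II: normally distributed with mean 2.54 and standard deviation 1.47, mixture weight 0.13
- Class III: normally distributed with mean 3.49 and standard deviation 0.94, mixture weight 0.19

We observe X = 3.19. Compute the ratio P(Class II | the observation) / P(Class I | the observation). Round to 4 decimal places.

1.5007

The posterior odds equal the prior odds times the likelihood ratio: (P(Z=i)/P(Z=j))·(f_i(x)/f_j(x)).
Evaluate each component's likelihood at the observed value:
  p_I = 0.0313532
  p_II = 0.246114
  p_III = 0.403334
Odds = (0.13/0.68) × (0.246114/0.0313532) = 0.191176 × 7.84972 ≈ 1.5007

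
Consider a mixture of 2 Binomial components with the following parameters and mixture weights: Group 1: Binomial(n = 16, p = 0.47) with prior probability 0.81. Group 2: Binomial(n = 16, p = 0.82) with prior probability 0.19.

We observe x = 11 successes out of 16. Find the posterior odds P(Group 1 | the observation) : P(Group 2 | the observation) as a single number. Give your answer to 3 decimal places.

The posterior odds equal the prior odds times the likelihood ratio: (π_i/π_j)·(f_i(x)/f_j(x)).
Evaluate each component's likelihood at the observed value:
  f_1 = C(16,11)·0.47^11·0.53^5 = 4368·0.000247216·0.0418195 = 0.0451584
  f_2 = C(16,11)·0.82^11·0.18^5 = 4368·0.112707·0.000188957 = 0.0930245
Odds = (0.81/0.19) × (0.0451584/0.0930245) = 4.26316 × 0.485446 ≈ 2.070

2.070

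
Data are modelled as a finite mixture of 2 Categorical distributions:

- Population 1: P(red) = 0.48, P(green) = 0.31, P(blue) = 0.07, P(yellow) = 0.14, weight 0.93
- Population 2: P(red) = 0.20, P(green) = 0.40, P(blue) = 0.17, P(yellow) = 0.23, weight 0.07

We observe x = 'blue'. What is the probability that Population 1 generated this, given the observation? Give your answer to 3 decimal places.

0.845

Apply Bayes' rule: the posterior for each component is proportional to its prior times its likelihood at x.
Component likelihoods at x = 'blue':
  f_1 = 0.07
  f_2 = 0.17
Prior × likelihood for each component:
  P(Z=1)·f_1 = 0.93 × 0.07 = 0.0651
  P(Z=2)·f_2 = 0.07 × 0.17 = 0.0119
Sum: 0.0651 + 0.0119 = 0.077
P(Population 1 | x) ≈ 0.845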